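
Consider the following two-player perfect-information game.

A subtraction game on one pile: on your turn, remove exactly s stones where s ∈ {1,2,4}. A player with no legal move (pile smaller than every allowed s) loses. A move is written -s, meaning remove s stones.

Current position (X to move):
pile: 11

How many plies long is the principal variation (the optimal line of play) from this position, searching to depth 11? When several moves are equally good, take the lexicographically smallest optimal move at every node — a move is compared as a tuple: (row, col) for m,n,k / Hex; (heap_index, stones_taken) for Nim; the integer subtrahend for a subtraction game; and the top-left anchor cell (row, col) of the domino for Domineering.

p1 X@[11]: -1[10]-1 -2[9]+1* -4[7]-1
p2 O@[9]: -1[8]-1* -2[7]-1 -4[5]-1
p3 X@[8]: -1[7]-1 -2[6]+1* -4[4]-1
p4 O@[6]: -1[5]-1* -2[4]-1 -4[2]-1
p5 X@[5]: -1[4]-1 -2[3]+1* -4[1]-1
p6 O@[3]: -1[2]-1* -2[1]-1
p7 X@[2]: -1[1]-1 -2[0]+1*
p8 O@[0] terminal -1; root [11] d11

PV length from [11]: 7 plies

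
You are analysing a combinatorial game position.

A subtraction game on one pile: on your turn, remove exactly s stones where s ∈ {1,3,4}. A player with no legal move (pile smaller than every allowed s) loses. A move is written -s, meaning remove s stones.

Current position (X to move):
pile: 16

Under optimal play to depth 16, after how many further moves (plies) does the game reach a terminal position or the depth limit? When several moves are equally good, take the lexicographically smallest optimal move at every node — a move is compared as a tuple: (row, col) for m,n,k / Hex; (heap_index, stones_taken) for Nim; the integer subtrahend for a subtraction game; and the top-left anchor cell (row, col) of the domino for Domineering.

PV length from [16]: 10 plies

ply 1, X at 16 | -1=-1→15*; -3=-1→13; -4=-1→12
ply 2, O at 15 | -1=+1→14*; -3=-1→12; -4=-1→11
ply 3, X at 14 | -1=-1→13*; -3=-1→11; -4=-1→10
ply 4, O at 13 | -1=-1→12; -3=-1→10; -4=+1→9*
ply 5, X at 9 | -1=-1→8*; -3=-1→6; -4=-1→5
ply 6, O at 8 | -1=+1→7*; -3=-1→5; -4=-1→4
ply 7, X at 7 | -1=-1→6*; -3=-1→4; -4=-1→3
ply 8, O at 6 | -1=-1→5; -3=-1→3; -4=+1→2*
ply 9, X at 2 | -1=-1→1*
ply 10, O at 1 | -1=+1→0*
ply 11: 0 is terminal -1 (X); from 16 depth 16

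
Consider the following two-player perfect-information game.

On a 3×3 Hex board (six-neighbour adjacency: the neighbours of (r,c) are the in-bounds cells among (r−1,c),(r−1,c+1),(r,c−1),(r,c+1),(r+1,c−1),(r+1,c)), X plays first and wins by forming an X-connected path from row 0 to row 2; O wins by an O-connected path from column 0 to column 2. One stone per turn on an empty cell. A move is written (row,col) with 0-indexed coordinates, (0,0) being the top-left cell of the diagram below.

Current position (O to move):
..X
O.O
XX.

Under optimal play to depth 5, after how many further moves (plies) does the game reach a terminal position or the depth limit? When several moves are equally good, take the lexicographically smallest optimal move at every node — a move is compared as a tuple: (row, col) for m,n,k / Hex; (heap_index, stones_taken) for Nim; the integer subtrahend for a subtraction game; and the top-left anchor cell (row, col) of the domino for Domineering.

p1 O@[..X/O.O/XX.]: (0,0)[O.X/O.O/XX.]-1 (0,1)[.OX/O.O/XX.]-1 (1,1)[..X/OOO/XX.]+1* (2,2)[..X/O.O/XXO]-1
p2 X@[..X/OOO/XX.] terminal -1; root [..X/O.O/XX.] d5

PV length from [..X/O.O/XX.]: 1 ply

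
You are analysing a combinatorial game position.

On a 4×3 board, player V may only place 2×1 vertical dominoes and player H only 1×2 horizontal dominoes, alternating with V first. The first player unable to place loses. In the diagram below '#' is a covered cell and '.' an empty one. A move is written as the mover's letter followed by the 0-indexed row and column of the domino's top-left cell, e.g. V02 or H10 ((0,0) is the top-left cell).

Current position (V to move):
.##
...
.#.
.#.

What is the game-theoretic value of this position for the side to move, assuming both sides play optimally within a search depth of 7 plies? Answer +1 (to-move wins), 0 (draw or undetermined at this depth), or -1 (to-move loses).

ply 1, V at .##/.../.#./.#. | V00=+1→###/#../.#./.#.*; V10=+1→.##/#../##./.#.; V12=+1→.##/..#/.##/.#.; V20=+1→.##/.../##./##.; V22=+1→.##/.../.##/.##
ply 2, H at ###/#../.#./.#. | H11=-1→###/###/.#./.#.*
ply 3, V at ###/###/.#./.#. | V20=+1→###/###/##./##.*; V22=+1→###/###/.##/.##
ply 4: ###/###/##./##. is terminal -1 (H); from .##/.../.#./.#. depth 7

value(.##/.../.#./.#., V) = +1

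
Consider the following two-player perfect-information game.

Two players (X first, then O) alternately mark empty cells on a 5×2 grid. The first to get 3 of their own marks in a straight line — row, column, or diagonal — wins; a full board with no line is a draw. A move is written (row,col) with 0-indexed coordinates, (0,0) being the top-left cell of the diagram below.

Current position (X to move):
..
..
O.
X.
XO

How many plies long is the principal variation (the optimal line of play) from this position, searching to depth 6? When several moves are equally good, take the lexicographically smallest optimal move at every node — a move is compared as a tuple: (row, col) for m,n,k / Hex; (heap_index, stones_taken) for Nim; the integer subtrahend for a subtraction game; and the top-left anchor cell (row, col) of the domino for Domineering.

[../../O./X./XO] X move#1: (0,0):+0/X./../O./X./XO*, (0,1):+0/.X/../O./X./XO, (1,0):+0/../X./O./X./XO, (1,1):+0/../.X/O./X./XO, (2,1):+0/../../OX/X./XO, (3,1):+0/../../O./XX/XO
[X./../O./X./XO] O move#2: (0,1):+0/XO/../O./X./XO*, (1,0):+0/X./O./O./X./XO, (1,1):+0/X./.O/O./X./XO, (2,1):+0/X./../OO/X./XO, (3,1):+0/X./../O./XO/XO
[XO/../O./X./XO] X move#3: (1,0):-1/XO/X./O./X./XO, (1,1):+0/XO/.X/O./X./XO*, (2,1):+0/XO/../OX/X./XO, (3,1):+0/XO/../O./XX/XO
[XO/.X/O./X./XO] O move#4: (1,0):+0/XO/OX/O./X./XO*, (2,1):+0/XO/.X/OO/X./XO, (3,1):+0/XO/.X/O./XO/XO
[XO/OX/O./X./XO] X move#5: (2,1):+0/XO/OX/OX/X./XO*, (3,1):+0/XO/OX/O./XX/XO
[XO/OX/OX/X./XO] O move#6: (3,1):+0/XO/OX/OX/XO/XO*
[XO/OX/OX/XO/XO] end (terminal +0, X#7); searched ../../O./X./XO to 6

PV length from [../../O./X./XO]: 6 plies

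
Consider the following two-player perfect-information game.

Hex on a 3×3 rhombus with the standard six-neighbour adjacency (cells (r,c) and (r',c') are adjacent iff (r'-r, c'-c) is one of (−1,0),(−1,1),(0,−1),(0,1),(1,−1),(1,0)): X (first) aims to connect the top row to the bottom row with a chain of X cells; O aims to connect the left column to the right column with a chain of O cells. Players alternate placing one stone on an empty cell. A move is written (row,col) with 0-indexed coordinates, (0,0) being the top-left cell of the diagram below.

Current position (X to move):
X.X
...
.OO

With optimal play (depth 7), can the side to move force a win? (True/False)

ply 1, X at X.X/.../.OO | (0,1)=-1→XXX/.../.OO; (1,0)=-1→X.X/X../.OO; (1,1)=-1→X.X/.X./.OO; (1,2)=-1→X.X/..X/.OO; (2,0)=+1→X.X/.../XOO*
ply 2, O at X.X/.../XOO | (0,1)=-1→XOX/.../XOO*; (1,0)=-1→X.X/O../XOO; (1,1)=-1→X.X/.O./XOO; (1,2)=-1→X.X/..O/XOO
ply 3, X at XOX/.../XOO | (1,0)=+1→XOX/X../XOO*; (1,1)=+1→XOX/.X./XOO; (1,2)=+1→XOX/..X/XOO
ply 4: XOX/X../XOO is terminal -1 (O); from X.X/.../.OO depth 7

X winning at [X.X/.../.OO]: True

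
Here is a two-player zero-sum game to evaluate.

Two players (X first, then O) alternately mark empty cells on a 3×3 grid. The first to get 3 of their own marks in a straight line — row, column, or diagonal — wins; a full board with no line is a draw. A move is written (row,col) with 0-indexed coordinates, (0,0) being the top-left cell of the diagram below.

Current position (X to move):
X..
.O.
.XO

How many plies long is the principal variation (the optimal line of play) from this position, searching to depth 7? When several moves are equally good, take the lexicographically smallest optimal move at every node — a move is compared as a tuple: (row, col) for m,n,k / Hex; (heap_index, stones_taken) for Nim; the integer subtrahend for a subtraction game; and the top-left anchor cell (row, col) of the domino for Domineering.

ply 1, X at X../.O./.XO | (0,1)=-1→XX./.O./.XO; (0,2)=+0→X.X/.O./.XO*; (1,0)=+0→X../XO./.XO; (1,2)=+0→X../.OX/.XO; (2,0)=+0→X../.O./XXO
ply 2, O at X.X/.O./.XO | (0,1)=+0→XOX/.O./.XO*; (1,0)=-1→X.X/OO./.XO; (1,2)=-1→X.X/.OO/.XO; (2,0)=-1→X.X/.O./OXO
ply 3, X at XOX/.O./.XO | (1,0)=+0→XOX/XO./.XO*; (1,2)=+0→XOX/.OX/.XO; (2,0)=+0→XOX/.O./XXO
ply 4, O at XOX/XO./.XO | (1,2)=-1→XOX/XOO/.XO; (2,0)=+0→XOX/XO./OXO*
ply 5, X at XOX/XO./OXO | (1,2)=+0→XOX/XOX/OXO*
ply 6: XOX/XOX/OXO is terminal +0 (O); from X../.O./.XO depth 7

PV length from [X../.O./.XO]: 5 plies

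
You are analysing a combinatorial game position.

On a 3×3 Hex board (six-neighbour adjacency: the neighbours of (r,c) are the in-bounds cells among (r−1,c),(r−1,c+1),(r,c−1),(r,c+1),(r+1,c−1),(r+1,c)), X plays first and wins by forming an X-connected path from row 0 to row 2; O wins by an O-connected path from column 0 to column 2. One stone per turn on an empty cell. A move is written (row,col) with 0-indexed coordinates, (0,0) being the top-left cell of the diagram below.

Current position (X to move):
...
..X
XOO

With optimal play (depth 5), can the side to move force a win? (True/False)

X winning at [.../..X/XOO]: True

ply 1, X at .../..X/XOO | (0,0)=+1→X../..X/XOO*; (0,1)=+1→.X./..X/XOO; (0,2)=+1→..X/..X/XOO; (1,0)=+1→.../X.X/XOO; (1,1)=+1→.../.XX/XOO
ply 2, O at X../..X/XOO | (0,1)=-1→XO./..X/XOO*; (0,2)=-1→X.O/..X/XOO; (1,0)=-1→X../O.X/XOO; (1,1)=-1→X../.OX/XOO
ply 3, X at XO./..X/XOO | (0,2)=+1→XOX/..X/XOO*; (1,0)=+1→XO./X.X/XOO; (1,1)=+1→XO./.XX/XOO
ply 4, O at XOX/..X/XOO | (1,0)=-1→XOX/O.X/XOO*; (1,1)=-1→XOX/.OX/XOO
ply 5, X at XOX/O.X/XOO | (1,1)=+1→XOX/OXX/XOO*
ply 6: XOX/OXX/XOO is terminal -1 (O); from .../..X/XOO depth 5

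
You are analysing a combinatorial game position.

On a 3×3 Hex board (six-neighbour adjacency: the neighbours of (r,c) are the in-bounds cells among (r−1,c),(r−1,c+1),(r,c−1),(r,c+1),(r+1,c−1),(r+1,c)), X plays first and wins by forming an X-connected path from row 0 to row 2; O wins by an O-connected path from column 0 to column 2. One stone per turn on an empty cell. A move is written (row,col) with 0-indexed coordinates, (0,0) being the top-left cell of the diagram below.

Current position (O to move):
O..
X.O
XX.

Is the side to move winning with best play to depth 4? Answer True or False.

O winning at [O../X.O/XX.]: True

p1 O@[O../X.O/XX.]: (0,1)[OO./X.O/XX.]+1* (0,2)[O.O/X.O/XX.]-1 (1,1)[O../XOO/XX.]-1 (2,2)[O../X.O/XXO]-1
p2 X@[OO./X.O/XX.]: (0,2)[OOX/X.O/XX.]-1* (1,1)[OO./XXO/XX.]-1 (2,2)[OO./X.O/XXX]-1
p3 O@[OOX/X.O/XX.]: (1,1)[OOX/XOO/XX.]+1* (2,2)[OOX/X.O/XXO]-1
p4 X@[OOX/XOO/XX.] terminal -1; root [O../X.O/XX.] d4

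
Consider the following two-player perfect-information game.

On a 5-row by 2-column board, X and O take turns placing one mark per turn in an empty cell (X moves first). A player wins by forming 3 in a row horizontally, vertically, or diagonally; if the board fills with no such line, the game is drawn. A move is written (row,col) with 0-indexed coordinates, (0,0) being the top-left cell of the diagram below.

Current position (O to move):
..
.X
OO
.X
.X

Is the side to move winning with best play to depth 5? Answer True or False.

[../.X/OO/.X/.X] O move#1: (0,0):+0/O./.X/OO/.X/.X, (0,1):+0/.O/.X/OO/.X/.X, (1,0):+1/../OX/OO/.X/.X*, (3,0):+1/../.X/OO/OX/.X, (4,0):+0/../.X/OO/.X/OX
[../OX/OO/.X/.X] X move#2: (0,0):-1/X./OX/OO/.X/.X*, (0,1):-1/.X/OX/OO/.X/.X, (3,0):-1/../OX/OO/XX/.X, (4,0):-1/../OX/OO/.X/XX
[X./OX/OO/.X/.X] O move#3: (0,1):+0/XO/OX/OO/.X/.X, (3,0):+1/X./OX/OO/OX/.X*, (4,0):+0/X./OX/OO/.X/OX
[X./OX/OO/OX/.X] end (terminal -1, X#4); searched ../.X/OO/.X/.X to 5

O winning at [../.X/OO/.X/.X]: True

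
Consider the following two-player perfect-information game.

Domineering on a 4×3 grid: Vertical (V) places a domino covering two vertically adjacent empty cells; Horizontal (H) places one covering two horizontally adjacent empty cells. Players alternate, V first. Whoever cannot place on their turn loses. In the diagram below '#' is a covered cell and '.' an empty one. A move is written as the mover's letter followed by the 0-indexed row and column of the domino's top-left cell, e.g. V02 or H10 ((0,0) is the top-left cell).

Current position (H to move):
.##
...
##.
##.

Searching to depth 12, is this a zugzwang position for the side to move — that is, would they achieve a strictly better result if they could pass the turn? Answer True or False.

zugzwang(.##/.../##./##., H) = False

[.##/.../##./##.] H move#1: H10:-1/.##/##./##./##.*, H11:-1/.##/.##/##./##.
[.##/##./##./##.] V move#2: V12:+1/.##/###/###/##.*, V22:+1/.##/##./###/###
[.##/###/###/##.] end (terminal -1, H#3); searched .##/.../##./##. to 12
if H skipped the turn, V would face:
~ [.##/.../##./##.] V move#1: V00:+1/###/#../##./##.*, V12:-1/.##/..#/###/##., V22:-1/.##/.../###/###
~ [###/#../##./##.] H move#2: H11:-1/###/###/##./##.*
~ [###/###/##./##.] V move#3: V22:+1/###/###/###/###*
~ [###/###/###/###] end (terminal -1, H#4); searched .##/.../##./##. to 12
compare (H): move=-1 vs pass=-1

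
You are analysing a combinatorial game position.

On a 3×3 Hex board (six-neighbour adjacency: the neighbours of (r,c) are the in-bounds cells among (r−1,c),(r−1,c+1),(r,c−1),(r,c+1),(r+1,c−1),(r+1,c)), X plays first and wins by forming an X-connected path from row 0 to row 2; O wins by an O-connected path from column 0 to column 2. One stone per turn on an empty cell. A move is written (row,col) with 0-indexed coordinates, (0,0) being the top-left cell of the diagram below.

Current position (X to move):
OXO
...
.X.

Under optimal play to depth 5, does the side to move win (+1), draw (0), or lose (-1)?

value(OXO/.../.X., X) = +1

p1 X@[OXO/.../.X.]: (1,0)[OXO/X../.X.]+1* (1,1)[OXO/.X./.X.]+1 (1,2)[OXO/..X/.X.]-1 (2,0)[OXO/.../XX.]+1 (2,2)[OXO/.../.XX]-1
p2 O@[OXO/X../.X.]: (1,1)[OXO/XO./.X.]-1* (1,2)[OXO/X.O/.X.]-1 (2,0)[OXO/X../OX.]-1 (2,2)[OXO/X../.XO]-1
p3 X@[OXO/XO./.X.]: (1,2)[OXO/XOX/.X.]-1 (2,0)[OXO/XO./XX.]+1* (2,2)[OXO/XO./.XX]-1
p4 O@[OXO/XO./XX.] terminal -1; root [OXO/.../.X.] d5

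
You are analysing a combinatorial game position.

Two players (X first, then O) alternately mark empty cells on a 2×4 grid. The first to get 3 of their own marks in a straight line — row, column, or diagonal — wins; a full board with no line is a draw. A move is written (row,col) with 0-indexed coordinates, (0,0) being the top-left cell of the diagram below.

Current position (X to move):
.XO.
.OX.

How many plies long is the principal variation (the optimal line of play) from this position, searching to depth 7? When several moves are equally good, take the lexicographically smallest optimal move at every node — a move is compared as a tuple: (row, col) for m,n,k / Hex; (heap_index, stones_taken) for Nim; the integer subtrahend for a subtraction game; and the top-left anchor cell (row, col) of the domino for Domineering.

ply 1, X at .XO./.OX. | (0,0)=+0→XXO./.OX.*; (0,3)=+0→.XOX/.OX.; (1,0)=+0→.XO./XOX.; (1,3)=+0→.XO./.OXX
ply 2, O at XXO./.OX. | (0,3)=+0→XXOO/.OX.*; (1,0)=+0→XXO./OOX.; (1,3)=+0→XXO./.OXO
ply 3, X at XXOO/.OX. | (1,0)=+0→XXOO/XOX.*; (1,3)=+0→XXOO/.OXX
ply 4, O at XXOO/XOX. | (1,3)=+0→XXOO/XOXO*
ply 5: XXOO/XOXO is terminal +0 (X); from .XO./.OX. depth 7

PV length from [.XO./.OX.]: 4 plies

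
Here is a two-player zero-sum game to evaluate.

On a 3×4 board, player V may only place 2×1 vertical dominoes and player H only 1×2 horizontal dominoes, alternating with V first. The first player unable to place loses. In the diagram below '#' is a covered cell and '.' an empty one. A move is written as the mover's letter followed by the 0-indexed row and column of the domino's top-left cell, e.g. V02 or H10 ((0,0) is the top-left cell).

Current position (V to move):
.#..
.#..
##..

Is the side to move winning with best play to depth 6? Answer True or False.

ply 1, V at .#../.#../##.. | V00=-1→##../##../##..; V02=+1→.##./.##./##..*; V03=+1→.#.#/.#.#/##..; V12=+1→.#../.##./###.; V13=+1→.#../.#.#/##.#
ply 2, H at .##./.##./##.. | H22=-1→.##./.##./####*
ply 3, V at .##./.##./#### | V00=+1→###./###./####*; V03=+1→.###/.###/####
ply 4: ###./###./#### is terminal -1 (H); from .#../.#../##.. depth 6

V winning at [.#../.#../##..]: True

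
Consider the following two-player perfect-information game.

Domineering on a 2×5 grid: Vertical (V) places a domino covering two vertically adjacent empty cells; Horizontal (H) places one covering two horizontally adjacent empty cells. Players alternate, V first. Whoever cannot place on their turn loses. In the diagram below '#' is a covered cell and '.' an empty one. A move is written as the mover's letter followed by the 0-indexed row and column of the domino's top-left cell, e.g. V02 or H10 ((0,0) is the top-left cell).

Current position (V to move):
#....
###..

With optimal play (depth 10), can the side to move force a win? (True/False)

ply 1, V at #..../###.. | V03=+1→#..#./####.*; V04=-1→#...#/###.#
ply 2, H at #..#./####. | H01=-1→####./####.*
ply 3, V at ####./####. | V04=+1→#####/#####*
ply 4: #####/##### is terminal -1 (H); from #..../###.. depth 10

V winning at [#..../###..]: True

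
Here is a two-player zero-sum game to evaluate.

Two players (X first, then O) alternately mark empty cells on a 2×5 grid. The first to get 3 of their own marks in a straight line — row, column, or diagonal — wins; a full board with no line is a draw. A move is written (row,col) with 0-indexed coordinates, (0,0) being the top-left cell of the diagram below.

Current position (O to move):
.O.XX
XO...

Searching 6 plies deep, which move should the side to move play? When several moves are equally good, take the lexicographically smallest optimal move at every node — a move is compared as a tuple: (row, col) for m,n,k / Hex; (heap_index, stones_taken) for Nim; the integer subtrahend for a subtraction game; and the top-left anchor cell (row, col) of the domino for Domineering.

[.O.XX/XO...] O move#1: (0,0):-1/OO.XX/XO..., (0,2):+0/.OOXX/XO...*, (1,2):-1/.O.XX/XOO.., (1,3):-1/.O.XX/XO.O., (1,4):-1/.O.XX/XO..O
[.OOXX/XO...] X move#2: (0,0):+0/XOOXX/XO...*, (1,2):-1/.OOXX/XOX.., (1,3):-1/.OOXX/XO.X., (1,4):-1/.OOXX/XO..X
[XOOXX/XO...] O move#3: (1,2):+0/XOOXX/XOO..*, (1,3):+0/XOOXX/XO.O., (1,4):+0/XOOXX/XO..O
[XOOXX/XOO..] X move#4: (1,3):+0/XOOXX/XOOX.*, (1,4):-1/XOOXX/XOO.X
[XOOXX/XOOX.] O move#5: (1,4):+0/XOOXX/XOOXO*
[XOOXX/XOOXO] end (terminal +0, X#6); searched .O.XX/XO... to 6

O's best at [.O.XX/XO...]: (0,2)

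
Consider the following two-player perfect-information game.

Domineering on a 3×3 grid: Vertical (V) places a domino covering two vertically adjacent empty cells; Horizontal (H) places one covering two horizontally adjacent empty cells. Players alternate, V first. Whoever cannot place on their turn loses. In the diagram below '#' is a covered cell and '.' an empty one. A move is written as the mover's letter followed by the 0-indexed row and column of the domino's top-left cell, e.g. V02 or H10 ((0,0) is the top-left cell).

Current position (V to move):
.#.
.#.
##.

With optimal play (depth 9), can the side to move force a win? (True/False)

V winning at [.#./.#./##.]: True

[.#./.#./##.] V move#1: V00:+1/##./##./##.*, V02:+1/.##/.##/##., V12:+1/.#./.##/###
[##./##./##.] end (terminal -1, H#2); searched .#./.#./##. to 9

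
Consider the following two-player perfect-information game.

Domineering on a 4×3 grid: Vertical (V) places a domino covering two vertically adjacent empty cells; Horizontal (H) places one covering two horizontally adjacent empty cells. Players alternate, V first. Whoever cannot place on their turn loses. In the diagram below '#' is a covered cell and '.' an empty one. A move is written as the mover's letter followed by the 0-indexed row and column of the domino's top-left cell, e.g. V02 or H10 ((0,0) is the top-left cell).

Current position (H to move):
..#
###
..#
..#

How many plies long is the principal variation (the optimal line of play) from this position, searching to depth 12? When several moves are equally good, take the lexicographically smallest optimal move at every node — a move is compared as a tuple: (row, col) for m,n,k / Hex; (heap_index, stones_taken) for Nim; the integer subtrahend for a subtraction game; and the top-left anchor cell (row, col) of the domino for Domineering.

[..#/###/..#/..#] H move#1: H00:-1/###/###/..#/..#, H20:+1/..#/###/###/..#*, H30:+1/..#/###/..#/###
[..#/###/###/..#] end (terminal -1, V#2); searched ..#/###/..#/..# to 12

PV length from [..#/###/..#/..#]: 1 ply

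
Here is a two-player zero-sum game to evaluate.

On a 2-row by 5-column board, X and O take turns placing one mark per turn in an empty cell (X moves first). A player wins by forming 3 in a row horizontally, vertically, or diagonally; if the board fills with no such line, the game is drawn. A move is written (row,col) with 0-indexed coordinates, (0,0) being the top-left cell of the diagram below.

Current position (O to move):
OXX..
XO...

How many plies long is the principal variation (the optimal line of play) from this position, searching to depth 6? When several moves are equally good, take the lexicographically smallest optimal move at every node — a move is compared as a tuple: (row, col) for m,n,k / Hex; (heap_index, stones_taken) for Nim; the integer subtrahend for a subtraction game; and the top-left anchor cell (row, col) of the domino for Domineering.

p1 O@[OXX../XO...]: (0,3)[OXXO./XO...]+0* (0,4)[OXX.O/XO...]-1 (1,2)[OXX../XOO..]-1 (1,3)[OXX../XO.O.]-1 (1,4)[OXX../XO..O]-1
p2 X@[OXXO./XO...]: (0,4)[OXXOX/XO...]+0* (1,2)[OXXO./XOX..]+0 (1,3)[OXXO./XO.X.]+0 (1,4)[OXXO./XO..X]+0
p3 O@[OXXOX/XO...]: (1,2)[OXXOX/XOO..]+0* (1,3)[OXXOX/XO.O.]+0 (1,4)[OXXOX/XO..O]+0
p4 X@[OXXOX/XOO..]: (1,3)[OXXOX/XOOX.]+0* (1,4)[OXXOX/XOO.X]-1
p5 O@[OXXOX/XOOX.]: (1,4)[OXXOX/XOOXO]+0*
p6 X@[OXXOX/XOOXO] terminal +0; root [OXX../XO...] d6

PV length from [OXX../XO...]: 5 plies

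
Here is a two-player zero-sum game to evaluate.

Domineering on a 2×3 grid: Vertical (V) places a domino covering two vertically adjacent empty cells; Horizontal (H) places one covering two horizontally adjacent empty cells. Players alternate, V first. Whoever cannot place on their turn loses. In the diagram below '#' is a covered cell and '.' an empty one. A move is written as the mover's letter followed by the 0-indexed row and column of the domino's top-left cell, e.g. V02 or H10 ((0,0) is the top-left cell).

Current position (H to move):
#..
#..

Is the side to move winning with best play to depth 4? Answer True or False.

H winning at [#../#..]: True

ply 1, H at #../#.. | H01=+1→###/#..*; H11=+1→#../###
ply 2: ###/#.. is terminal -1 (V); from #../#.. depth 4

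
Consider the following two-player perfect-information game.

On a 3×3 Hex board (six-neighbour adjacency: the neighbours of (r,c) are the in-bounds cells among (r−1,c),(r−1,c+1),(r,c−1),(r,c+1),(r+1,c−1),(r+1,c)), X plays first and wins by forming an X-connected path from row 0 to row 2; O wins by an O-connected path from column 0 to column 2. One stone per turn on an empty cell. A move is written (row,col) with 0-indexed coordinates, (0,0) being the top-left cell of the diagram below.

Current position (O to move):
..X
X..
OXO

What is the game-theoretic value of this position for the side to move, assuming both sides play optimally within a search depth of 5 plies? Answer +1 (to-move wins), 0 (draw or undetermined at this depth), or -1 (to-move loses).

[..X/X../OXO] O move#1: (0,0):-1/O.X/X../OXO*, (0,1):-1/.OX/X../OXO, (1,1):-1/..X/XO./OXO, (1,2):-1/..X/X.O/OXO
[O.X/X../OXO] X move#2: (0,1):+1/OXX/X../OXO*, (1,1):+1/O.X/XX./OXO, (1,2):+1/O.X/X.X/OXO
[OXX/X../OXO] O move#3: (1,1):-1/OXX/XO./OXO*, (1,2):-1/OXX/X.O/OXO
[OXX/XO./OXO] X move#4: (1,2):+1/OXX/XOX/OXO*
[OXX/XOX/OXO] end (terminal -1, O#5); searched ..X/X../OXO to 5

value(..X/X../OXO, O) = -1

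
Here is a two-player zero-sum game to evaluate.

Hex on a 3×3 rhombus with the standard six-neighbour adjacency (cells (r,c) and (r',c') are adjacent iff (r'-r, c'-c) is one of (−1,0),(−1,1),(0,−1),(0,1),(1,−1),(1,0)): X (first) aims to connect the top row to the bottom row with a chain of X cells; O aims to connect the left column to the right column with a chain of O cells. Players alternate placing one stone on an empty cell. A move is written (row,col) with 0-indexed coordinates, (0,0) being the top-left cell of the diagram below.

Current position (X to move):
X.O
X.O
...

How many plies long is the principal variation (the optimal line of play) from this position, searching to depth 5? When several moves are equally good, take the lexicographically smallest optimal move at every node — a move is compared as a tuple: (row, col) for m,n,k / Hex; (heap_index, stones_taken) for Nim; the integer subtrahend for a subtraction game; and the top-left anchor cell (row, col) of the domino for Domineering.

PV length from [X.O/X.O/...]: 3 plies

p1 X@[X.O/X.O/...]: (0,1)[XXO/X.O/...]-1 (1,1)[X.O/XXO/...]+1* (2,0)[X.O/X.O/X..]+1 (2,1)[X.O/X.O/.X.]+1 (2,2)[X.O/X.O/..X]-1
p2 O@[X.O/XXO/...]: (0,1)[XOO/XXO/...]-1* (2,0)[X.O/XXO/O..]-1 (2,1)[X.O/XXO/.O.]-1 (2,2)[X.O/XXO/..O]-1
p3 X@[XOO/XXO/...]: (2,0)[XOO/XXO/X..]+1* (2,1)[XOO/XXO/.X.]+1 (2,2)[XOO/XXO/..X]+1
p4 O@[XOO/XXO/X..] terminal -1; root [X.O/X.O/...] d5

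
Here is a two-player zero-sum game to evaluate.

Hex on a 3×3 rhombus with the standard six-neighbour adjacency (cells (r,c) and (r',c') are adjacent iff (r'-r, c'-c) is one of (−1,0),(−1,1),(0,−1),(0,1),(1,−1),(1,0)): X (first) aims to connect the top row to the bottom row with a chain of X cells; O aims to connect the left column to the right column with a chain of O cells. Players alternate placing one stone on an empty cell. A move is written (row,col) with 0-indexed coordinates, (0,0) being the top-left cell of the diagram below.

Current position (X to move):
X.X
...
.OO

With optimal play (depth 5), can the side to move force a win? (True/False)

p1 X@[X.X/.../.OO]: (0,1)[XXX/.../.OO]-1 (1,0)[X.X/X../.OO]-1 (1,1)[X.X/.X./.OO]-1 (1,2)[X.X/..X/.OO]-1 (2,0)[X.X/.../XOO]+1*
p2 O@[X.X/.../XOO]: (0,1)[XOX/.../XOO]-1* (1,0)[X.X/O../XOO]-1 (1,1)[X.X/.O./XOO]-1 (1,2)[X.X/..O/XOO]-1
p3 X@[XOX/.../XOO]: (1,0)[XOX/X../XOO]+1* (1,1)[XOX/.X./XOO]+1 (1,2)[XOX/..X/XOO]+1
p4 O@[XOX/X../XOO] terminal -1; root [X.X/.../.OO] d5

X winning at [X.X/.../.OO]: True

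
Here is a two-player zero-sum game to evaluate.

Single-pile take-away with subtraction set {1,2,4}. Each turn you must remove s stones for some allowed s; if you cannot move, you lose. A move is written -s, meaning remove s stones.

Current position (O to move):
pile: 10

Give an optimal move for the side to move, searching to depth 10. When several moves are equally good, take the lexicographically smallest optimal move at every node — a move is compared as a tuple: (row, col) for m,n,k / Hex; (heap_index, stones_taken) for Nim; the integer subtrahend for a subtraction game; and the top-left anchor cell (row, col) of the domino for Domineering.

[10] O move#1: -1:+1/9*, -2:-1/8, -4:+1/6
[9] X move#2: -1:-1/8*, -2:-1/7, -4:-1/5
[8] O move#3: -1:-1/7, -2:+1/6*, -4:-1/4
[6] X move#4: -1:-1/5*, -2:-1/4, -4:-1/2
[5] O move#5: -1:-1/4, -2:+1/3*, -4:-1/1
[3] X move#6: -1:-1/2*, -2:-1/1
[2] O move#7: -1:-1/1, -2:+1/0*
[0] end (terminal -1, X#8); searched 10 to 10

O's best at [10]: -1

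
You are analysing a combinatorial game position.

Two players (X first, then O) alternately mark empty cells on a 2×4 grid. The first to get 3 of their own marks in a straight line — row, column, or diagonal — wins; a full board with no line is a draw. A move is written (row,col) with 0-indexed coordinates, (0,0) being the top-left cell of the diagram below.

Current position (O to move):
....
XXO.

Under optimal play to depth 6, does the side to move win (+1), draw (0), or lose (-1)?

ply 1, O at ..../XXO. | (0,0)=+0→O.../XXO.*; (0,1)=+0→.O../XXO.; (0,2)=+0→..O./XXO.; (0,3)=+0→...O/XXO.; (1,3)=+0→..../XXOO
ply 2, X at O.../XXO. | (0,1)=+0→OX../XXO.*; (0,2)=+0→O.X./XXO.; (0,3)=+0→O..X/XXO.; (1,3)=+0→O.../XXOX
ply 3, O at OX../XXO. | (0,2)=+0→OXO./XXO.*; (0,3)=+0→OX.O/XXO.; (1,3)=+0→OX../XXOO
ply 4, X at OXO./XXO. | (0,3)=+0→OXOX/XXO.*; (1,3)=+0→OXO./XXOX
ply 5, O at OXOX/XXO. | (1,3)=+0→OXOX/XXOO*
ply 6: OXOX/XXOO is terminal +0 (X); from ..../XXO. depth 6

value(..../XXO., O) = 0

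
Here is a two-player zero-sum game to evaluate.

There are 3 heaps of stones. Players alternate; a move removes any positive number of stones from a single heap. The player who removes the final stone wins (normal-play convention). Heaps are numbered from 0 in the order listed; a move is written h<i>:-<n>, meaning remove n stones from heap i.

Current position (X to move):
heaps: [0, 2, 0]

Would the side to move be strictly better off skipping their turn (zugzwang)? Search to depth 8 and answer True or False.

zugzwang((0,2,0), X) = False

[(0,2,0)] X move#1: h1:-1:-1/(0,1,0), h1:-2:+1/(0,0,0)*
[(0,0,0)] end (terminal -1, O#2); searched (0,2,0) to 8
pass branch (O moves first from the same position):
  | [(0,2,0)] O move#1: h1:-1:-1/(0,1,0), h1:-2:+1/(0,0,0)*
  | [(0,0,0)] end (terminal -1, X#2); searched (0,2,0) to 8
X moving scores +1; X passing scores -1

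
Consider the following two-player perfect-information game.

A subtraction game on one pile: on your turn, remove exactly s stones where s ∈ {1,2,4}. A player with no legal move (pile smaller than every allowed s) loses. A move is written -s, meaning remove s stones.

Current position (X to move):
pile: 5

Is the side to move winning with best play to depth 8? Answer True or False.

X winning at [5]: True

ply 1, X at 5 | -1=-1→4; -2=+1→3*; -4=-1→1
ply 2, O at 3 | -1=-1→2*; -2=-1→1
ply 3, X at 2 | -1=-1→1; -2=+1→0*
ply 4: 0 is terminal -1 (O); from 5 depth 8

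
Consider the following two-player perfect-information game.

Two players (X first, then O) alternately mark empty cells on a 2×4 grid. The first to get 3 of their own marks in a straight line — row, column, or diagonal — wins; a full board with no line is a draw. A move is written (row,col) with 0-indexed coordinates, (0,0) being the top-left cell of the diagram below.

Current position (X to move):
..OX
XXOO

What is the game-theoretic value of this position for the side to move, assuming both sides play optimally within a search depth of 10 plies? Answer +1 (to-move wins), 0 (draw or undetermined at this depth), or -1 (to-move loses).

value(..OX/XXOO, X) = 0

p1 X@[..OX/XXOO]: (0,0)[X.OX/XXOO]+0* (0,1)[.XOX/XXOO]+0
p2 O@[X.OX/XXOO]: (0,1)[XOOX/XXOO]+0*
p3 X@[XOOX/XXOO] terminal +0; root [..OX/XXOO] d10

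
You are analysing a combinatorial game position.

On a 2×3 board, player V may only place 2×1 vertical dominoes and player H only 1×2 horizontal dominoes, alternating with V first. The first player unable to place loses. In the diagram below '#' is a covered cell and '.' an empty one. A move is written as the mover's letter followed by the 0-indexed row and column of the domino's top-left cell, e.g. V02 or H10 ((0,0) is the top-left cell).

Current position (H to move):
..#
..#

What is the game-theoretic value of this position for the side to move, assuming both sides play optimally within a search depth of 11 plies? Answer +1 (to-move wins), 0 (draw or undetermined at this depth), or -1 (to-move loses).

value(..#/..#, H) = +1

p1 H@[..#/..#]: H00[###/..#]+1* H10[..#/###]+1
p2 V@[###/..#] terminal -1; root [..#/..#] d11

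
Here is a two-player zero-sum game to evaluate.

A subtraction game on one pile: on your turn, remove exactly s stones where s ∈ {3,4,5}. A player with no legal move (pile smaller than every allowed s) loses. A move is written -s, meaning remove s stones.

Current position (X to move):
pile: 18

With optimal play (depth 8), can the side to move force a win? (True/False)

X winning at [18]: False

p1 X@[18]: -3[15]-1* -4[14]-1 -5[13]-1
p2 O@[15]: -3[12]-1 -4[11]-1 -5[10]+1*
p3 X@[10]: -3[7]-1* -4[6]-1 -5[5]-1
p4 O@[7]: -3[4]-1 -4[3]-1 -5[2]+1*
p5 X@[2] terminal -1; root [18] d8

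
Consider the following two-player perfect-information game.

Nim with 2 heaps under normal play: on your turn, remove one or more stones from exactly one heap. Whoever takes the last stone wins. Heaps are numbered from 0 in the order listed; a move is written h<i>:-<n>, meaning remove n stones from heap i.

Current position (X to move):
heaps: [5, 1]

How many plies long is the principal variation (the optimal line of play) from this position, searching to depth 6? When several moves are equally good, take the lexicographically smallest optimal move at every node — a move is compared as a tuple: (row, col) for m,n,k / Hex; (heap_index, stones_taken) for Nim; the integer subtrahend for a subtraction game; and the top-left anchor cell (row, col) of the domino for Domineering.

PV length from [(5,1)]: 3 plies

p1 X@[(5,1)]: h0:-1[(4,1)]-1 h0:-2[(3,1)]-1 h0:-3[(2,1)]-1 h0:-4[(1,1)]+1* h0:-5[(0,1)]-1 h1:-1[(5,0)]-1
p2 O@[(1,1)]: h0:-1[(0,1)]-1* h1:-1[(1,0)]-1
p3 X@[(0,1)]: h1:-1[(0,0)]+1*
p4 O@[(0,0)] terminal -1; root [(5,1)] d6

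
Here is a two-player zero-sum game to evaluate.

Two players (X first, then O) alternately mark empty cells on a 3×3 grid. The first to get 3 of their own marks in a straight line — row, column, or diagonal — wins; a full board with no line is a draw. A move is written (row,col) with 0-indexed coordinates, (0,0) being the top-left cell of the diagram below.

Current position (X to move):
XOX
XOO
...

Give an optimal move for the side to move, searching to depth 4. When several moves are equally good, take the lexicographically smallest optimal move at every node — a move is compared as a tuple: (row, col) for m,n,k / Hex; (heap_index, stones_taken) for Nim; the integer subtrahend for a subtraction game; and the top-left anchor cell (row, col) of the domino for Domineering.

[XOX/XOO/...] X move#1: (2,0):+1/XOX/XOO/X..*, (2,1):+0/XOX/XOO/.X., (2,2):-1/XOX/XOO/..X
[XOX/XOO/X..] end (terminal -1, O#2); searched XOX/XOO/... to 4

X's best at [XOX/XOO/...]: (2,0)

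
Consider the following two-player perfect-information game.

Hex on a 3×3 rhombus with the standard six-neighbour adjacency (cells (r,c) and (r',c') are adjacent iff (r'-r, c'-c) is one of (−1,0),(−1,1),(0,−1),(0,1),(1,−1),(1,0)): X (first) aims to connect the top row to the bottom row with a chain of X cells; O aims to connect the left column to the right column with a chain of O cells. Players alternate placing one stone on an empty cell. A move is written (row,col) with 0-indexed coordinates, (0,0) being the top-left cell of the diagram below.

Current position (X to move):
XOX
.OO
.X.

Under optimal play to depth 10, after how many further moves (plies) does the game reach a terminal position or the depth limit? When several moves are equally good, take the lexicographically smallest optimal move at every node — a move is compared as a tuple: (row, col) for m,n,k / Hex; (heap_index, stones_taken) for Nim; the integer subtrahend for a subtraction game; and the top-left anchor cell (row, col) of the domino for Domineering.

PV length from [XOX/.OO/.X.]: 2 plies

p1 X@[XOX/.OO/.X.]: (1,0)[XOX/XOO/.X.]-1* (2,0)[XOX/.OO/XX.]-1 (2,2)[XOX/.OO/.XX]-1
p2 O@[XOX/XOO/.X.]: (2,0)[XOX/XOO/OX.]+1* (2,2)[XOX/XOO/.XO]-1
p3 X@[XOX/XOO/OX.] terminal -1; root [XOX/.OO/.X.] d10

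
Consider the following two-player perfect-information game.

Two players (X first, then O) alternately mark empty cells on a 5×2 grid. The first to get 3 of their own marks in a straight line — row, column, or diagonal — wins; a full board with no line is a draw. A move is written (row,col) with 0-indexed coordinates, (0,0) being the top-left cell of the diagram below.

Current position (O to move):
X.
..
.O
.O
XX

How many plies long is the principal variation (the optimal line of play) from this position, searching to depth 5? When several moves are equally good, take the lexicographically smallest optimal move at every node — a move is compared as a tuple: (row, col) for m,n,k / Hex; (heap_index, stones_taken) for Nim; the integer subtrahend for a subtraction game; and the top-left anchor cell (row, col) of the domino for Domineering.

PV length from [X./../.O/.O/XX]: 1 ply

ply 1, O at X./../.O/.O/XX | (0,1)=+0→XO/../.O/.O/XX; (1,0)=+0→X./O./.O/.O/XX; (1,1)=+1→X./.O/.O/.O/XX*; (2,0)=+0→X./../OO/.O/XX; (3,0)=+0→X./../.O/OO/XX
ply 2: X./.O/.O/.O/XX is terminal -1 (X); from X./../.O/.O/XX depth 5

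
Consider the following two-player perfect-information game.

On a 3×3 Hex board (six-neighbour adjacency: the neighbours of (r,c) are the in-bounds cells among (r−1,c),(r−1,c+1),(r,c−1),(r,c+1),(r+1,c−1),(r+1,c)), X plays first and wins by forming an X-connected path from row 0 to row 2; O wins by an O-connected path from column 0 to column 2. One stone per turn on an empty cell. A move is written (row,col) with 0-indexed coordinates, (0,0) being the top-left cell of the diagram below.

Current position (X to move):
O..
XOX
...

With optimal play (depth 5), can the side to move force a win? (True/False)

X winning at [O../XOX/...]: True

ply 1, X at O../XOX/... | (0,1)=+1→OX./XOX/...*; (0,2)=+1→O.X/XOX/...; (2,0)=+1→O../XOX/X..; (2,1)=-1→O../XOX/.X.; (2,2)=-1→O../XOX/..X
ply 2, O at OX./XOX/... | (0,2)=-1→OXO/XOX/...*; (2,0)=-1→OX./XOX/O..; (2,1)=-1→OX./XOX/.O.; (2,2)=-1→OX./XOX/..O
ply 3, X at OXO/XOX/... | (2,0)=+1→OXO/XOX/X..*; (2,1)=-1→OXO/XOX/.X.; (2,2)=-1→OXO/XOX/..X
ply 4: OXO/XOX/X.. is terminal -1 (O); from O../XOX/... depth 5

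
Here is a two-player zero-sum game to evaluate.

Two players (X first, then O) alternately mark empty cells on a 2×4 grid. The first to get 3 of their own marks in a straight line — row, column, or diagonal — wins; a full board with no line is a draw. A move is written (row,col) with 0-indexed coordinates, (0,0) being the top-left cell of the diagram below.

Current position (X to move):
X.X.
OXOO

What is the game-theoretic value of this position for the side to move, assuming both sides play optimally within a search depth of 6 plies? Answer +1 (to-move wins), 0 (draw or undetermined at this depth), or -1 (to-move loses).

value(X.X./OXOO, X) = +1

p1 X@[X.X./OXOO]: (0,1)[XXX./OXOO]+1* (0,3)[X.XX/OXOO]+0
p2 O@[XXX./OXOO] terminal -1; root [X.X./OXOO] d6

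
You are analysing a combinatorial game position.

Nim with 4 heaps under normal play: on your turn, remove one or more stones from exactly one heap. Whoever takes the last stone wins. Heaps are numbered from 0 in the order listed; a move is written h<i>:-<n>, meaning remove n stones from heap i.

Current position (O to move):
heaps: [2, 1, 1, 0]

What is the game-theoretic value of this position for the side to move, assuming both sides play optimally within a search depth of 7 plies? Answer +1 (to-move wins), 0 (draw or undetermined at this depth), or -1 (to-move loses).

value((2,1,1,0), O) = +1

ply 1, O at (2,1,1,0) | h0:-1=-1→(1,1,1,0); h0:-2=+1→(0,1,1,0)*; h1:-1=-1→(2,0,1,0); h2:-1=-1→(2,1,0,0)
ply 2, X at (0,1,1,0) | h1:-1=-1→(0,0,1,0)*; h2:-1=-1→(0,1,0,0)
ply 3, O at (0,0,1,0) | h2:-1=+1→(0,0,0,0)*
ply 4: (0,0,0,0) is terminal -1 (X); from (2,1,1,0) depth 7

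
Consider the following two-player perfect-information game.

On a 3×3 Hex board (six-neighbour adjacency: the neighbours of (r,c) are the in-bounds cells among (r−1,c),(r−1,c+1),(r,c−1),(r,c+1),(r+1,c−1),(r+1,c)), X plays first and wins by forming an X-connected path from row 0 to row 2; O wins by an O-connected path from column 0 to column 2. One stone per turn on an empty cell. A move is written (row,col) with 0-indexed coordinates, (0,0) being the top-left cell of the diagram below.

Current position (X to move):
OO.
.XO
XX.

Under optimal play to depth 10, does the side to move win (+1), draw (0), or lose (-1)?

value(OO./.XO/XX., X) = +1

p1 X@[OO./.XO/XX.]: (0,2)[OOX/.XO/XX.]+1* (1,0)[OO./XXO/XX.]-1 (2,2)[OO./.XO/XXX]-1
p2 O@[OOX/.XO/XX.] terminal -1; root [OO./.XO/XX.] d10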